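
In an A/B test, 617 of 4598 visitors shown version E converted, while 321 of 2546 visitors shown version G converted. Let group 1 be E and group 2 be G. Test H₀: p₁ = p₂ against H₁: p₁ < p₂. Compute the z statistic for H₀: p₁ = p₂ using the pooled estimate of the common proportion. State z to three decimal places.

p̂₁ = 617/4598 = 0.13419, p̂₂ = 321/2546 = 0.12608.
Pooled p̂ = (617+321)/(4598+2546) = 938/7144 = 0.13130.
SE = √(p̂(1−p̂)(1/n₁+1/n₂)) = √(0.13130·0.86870·0.000610259) = √(6.96059e-05) = 0.00834.
z = (0.13419 − 0.12608)/0.00834 = 0.00811/0.00834 = 0.972.

z = 0.972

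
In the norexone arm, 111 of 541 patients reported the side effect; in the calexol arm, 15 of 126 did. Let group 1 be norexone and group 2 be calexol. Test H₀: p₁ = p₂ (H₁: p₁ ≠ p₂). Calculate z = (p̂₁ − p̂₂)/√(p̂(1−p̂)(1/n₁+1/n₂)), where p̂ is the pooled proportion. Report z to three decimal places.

p̂₁ = 111/541 = 0.20518, p̂₂ = 15/126 = 0.11905.
Pooled p̂ = (111+15)/(541+126) = 126/667 = 0.18891.
SE = √(p̂(1−p̂)(1/n₁+1/n₂)) = √(0.18891·0.81109·0.00978494) = √(0.00149925) = 0.03872.
z = (0.20518 − 0.11905)/0.03872 = 0.08613/0.03872 = 2.224.
p-value = 2·P(Z > 2.224) ≈ 0.0261.

z = 2.224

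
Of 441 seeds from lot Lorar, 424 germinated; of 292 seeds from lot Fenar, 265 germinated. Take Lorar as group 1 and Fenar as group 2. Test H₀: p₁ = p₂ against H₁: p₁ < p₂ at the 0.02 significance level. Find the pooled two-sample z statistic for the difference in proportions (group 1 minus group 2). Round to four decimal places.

z = 3.0085

p̂₁ = 424/441 ≈ 0.9614512, p̂₂ = 265/292 ≈ 0.9075342.
Pooled p̂ = (424+265)/(441+292) = 689/733 = 0.9399727.
SE = √(0.056424 × 0.00569223) = 0.0179215.
z = (0.9614512 − 0.9075342)/0.0179215 = 0.0539170/0.0179215 = 3.0085.
p-value = P(Z < 3.009) ≈ 0.9987. With α = 0.02, fail to reject H₀.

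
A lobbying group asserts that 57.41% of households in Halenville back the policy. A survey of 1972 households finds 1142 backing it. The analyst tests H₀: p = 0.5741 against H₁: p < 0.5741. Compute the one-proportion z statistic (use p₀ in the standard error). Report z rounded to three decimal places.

p̂ = 1142/1972 ≈ 0.57911.
Standard error under H₀: √(0.5741×0.4259/1972) = 0.01114.
z = (0.57911 − 0.5741)/0.01114 = 0.00501/0.01114 = 0.450.
p-value = P(Z < 0.450) ≈ 0.6735.

z = 0.450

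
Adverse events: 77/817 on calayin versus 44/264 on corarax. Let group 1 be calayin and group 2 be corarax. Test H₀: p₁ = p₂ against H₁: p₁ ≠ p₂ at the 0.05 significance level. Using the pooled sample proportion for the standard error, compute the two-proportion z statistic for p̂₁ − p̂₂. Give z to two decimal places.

z = -3.24

p̂₁ = 77/817 ≈ 0.09425, p̂₂ = 44/264 ≈ 0.16667.
Pooled p̂ = (77+44)/(817+264) = 121/1081 = 0.11193.
SE = √(p̂(1−p̂)(1/n₁+1/n₂)) = √(0.11193·0.88807·0.00501187) = √(0.000498201) = 0.02232.
z = (0.09425 − 0.16667)/0.02232 = -0.07242/0.02232 = -3.24.
p-value = 2·P(Z > 3.245) ≈ 0.0012. With α = 0.05, reject H₀.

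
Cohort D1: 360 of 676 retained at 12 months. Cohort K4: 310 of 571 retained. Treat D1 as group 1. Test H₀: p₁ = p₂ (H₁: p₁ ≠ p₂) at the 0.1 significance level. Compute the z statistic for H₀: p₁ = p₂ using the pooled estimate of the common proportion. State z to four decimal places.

z = -0.3657

p̂₁ = 360/676 = 0.532544, p̂₂ = 310/571 = 0.542907.
Pooled p̂ = (360+310)/(676+571) = 670/1247 = 0.537289.
SE = √(p̂(1−p̂)(1/n₁+1/n₂)) = √(0.537289·0.462711·0.0032306) = √(0.000803159) = 0.028340.
z = (0.532544 − 0.542907)/0.028340 = -0.010363/0.028340 = -0.3657.
Two-sided p-value ≈ 2·Φ(−0.366) = 0.7146. With α = 0.1, fail to reject H₀.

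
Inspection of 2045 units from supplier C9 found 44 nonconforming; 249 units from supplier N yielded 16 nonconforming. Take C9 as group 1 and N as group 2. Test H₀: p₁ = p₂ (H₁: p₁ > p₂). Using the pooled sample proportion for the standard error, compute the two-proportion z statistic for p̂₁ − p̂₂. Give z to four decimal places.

z = -3.9900

p̂₁ = 44/2045 = 0.021516, p̂₂ = 16/249 = 0.064257.
Pooled p̂ = (44+16)/(2045+249) = 60/2294 = 0.026155.
SE = √(p̂(1−p̂)(1/n₁+1/n₂)) = √(0.026155·0.973845·0.00450506) = √(0.000114749) = 0.010712.
z = (0.021516 − 0.064257)/0.010712 = -0.042741/0.010712 = -3.9900.
p-value = P(Z > -3.990) ≈ 1.0000.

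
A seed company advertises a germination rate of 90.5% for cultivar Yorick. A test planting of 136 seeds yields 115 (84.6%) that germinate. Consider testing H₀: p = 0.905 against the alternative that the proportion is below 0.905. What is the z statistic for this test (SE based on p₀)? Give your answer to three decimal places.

p̂ = 115/136 ≈ 0.84559.
Under H₀, SE = √(0.905·0.095/136) = √(0.000632169) = 0.02514.
z = (0.84559 − 0.905)/0.02514 = -0.05941/0.02514 = -2.363.
p-value = P(Z < -2.363) ≈ 0.0091.

z = -2.363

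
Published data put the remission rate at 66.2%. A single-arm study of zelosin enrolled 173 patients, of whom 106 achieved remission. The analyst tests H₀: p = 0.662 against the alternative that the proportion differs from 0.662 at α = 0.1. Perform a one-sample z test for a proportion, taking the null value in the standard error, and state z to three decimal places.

p̂ = 106/173 ≈ 0.61272.
SE = √(p₀(1−p₀)/n) = √(0.22376/173) = 0.03596.
z = (0.61272 − 0.662)/0.03596 = -0.04928/0.03596 = -1.370.
p-value = 2·P(Z > 1.370) ≈ 0.1706. With α = 0.1, fail to reject H₀.

z = -1.370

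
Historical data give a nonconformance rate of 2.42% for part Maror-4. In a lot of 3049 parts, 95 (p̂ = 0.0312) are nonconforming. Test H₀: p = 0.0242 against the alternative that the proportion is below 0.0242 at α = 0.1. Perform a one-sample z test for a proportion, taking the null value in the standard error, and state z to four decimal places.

z = 2.5001

p̂ = 95/3049 ≈ 0.0311578.
SE = √(p₀(1−p₀)/n) = √(0.023614/3049) = 0.0027830.
z = (0.0311578 − 0.0242)/0.0027830 = 0.0069578/0.0027830 = 2.5001.
p-value = P(Z < 2.500) ≈ 0.9938. With α = 0.1, fail to reject H₀.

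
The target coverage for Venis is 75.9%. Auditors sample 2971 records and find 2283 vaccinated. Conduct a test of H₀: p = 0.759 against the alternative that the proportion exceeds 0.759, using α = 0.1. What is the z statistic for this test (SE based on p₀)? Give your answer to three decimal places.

z = 1.202

p̂ = 2283/2971 ≈ 0.7684281.
Standard error under H₀: √(0.759×0.241/2971) = 0.0078465.
z = (0.7684281 − 0.759)/0.0078465 = 0.0094281/0.0078465 = 1.202.
p-value = P(Z > 1.202) ≈ 0.1148; since p > α = 0.1, fail to reject H₀.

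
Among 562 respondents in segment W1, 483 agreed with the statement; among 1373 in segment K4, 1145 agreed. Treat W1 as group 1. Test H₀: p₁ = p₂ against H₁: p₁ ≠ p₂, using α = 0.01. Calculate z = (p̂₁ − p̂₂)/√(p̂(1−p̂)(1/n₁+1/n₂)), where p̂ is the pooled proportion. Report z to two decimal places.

z = 1.39

p̂₁ = 483/562 ≈ 0.8594, p̂₂ = 1145/1373 ≈ 0.8339.
Pooled p̂ = (483+1145)/(562+1373) = 1628/1935 = 0.8413.
SE = √(0.133484 × 0.00250769) = 0.0183.
z = (0.8594 − 0.8339)/0.0183 = 0.0255/0.0183 = 1.39.
Two-sided p-value ≈ 2·Φ(−1.393) = 0.1636; since p > α = 0.01, fail to reject H₀.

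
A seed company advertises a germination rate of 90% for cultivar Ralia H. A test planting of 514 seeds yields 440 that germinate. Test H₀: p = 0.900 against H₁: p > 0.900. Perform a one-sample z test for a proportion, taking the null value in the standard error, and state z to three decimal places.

p̂ = 440/514 = 0.856031.
Standard error under H₀: √(0.9×0.1/514) = 0.013232.
z = (0.856031 − 0.9)/0.013232 = -0.043969/0.013232 = -3.323.
p-value = P(Z > -3.323) ≈ 0.9996.

z = -3.323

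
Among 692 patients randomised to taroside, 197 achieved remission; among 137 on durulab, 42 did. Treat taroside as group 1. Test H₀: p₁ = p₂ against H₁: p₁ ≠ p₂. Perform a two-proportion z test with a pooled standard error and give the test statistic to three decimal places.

p̂₁ = 197/692 ≈ 0.28468, p̂₂ = 42/137 ≈ 0.30657.
Pooled p̂ = (197+42)/(692+137) = 239/829 = 0.28830.
SE = √(0.205183 × 0.00874436) = 0.04236.
z = (0.28468 − 0.30657)/0.04236 = -0.02189/0.04236 = -0.517.
p-value = 2·P(Z > 0.517) ≈ 0.6054.

z = -0.517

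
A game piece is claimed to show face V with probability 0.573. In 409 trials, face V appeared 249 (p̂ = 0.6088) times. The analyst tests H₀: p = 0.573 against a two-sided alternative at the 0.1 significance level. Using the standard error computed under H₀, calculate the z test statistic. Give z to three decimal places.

z = 1.464

p̂ = 249/409 = 0.60880.
Standard error under H₀: √(0.573×0.427/409) = 0.02446.
z = (0.60880 − 0.573)/0.02446 = 0.03580/0.02446 = 1.464.
Two-sided p-value ≈ 2·Φ(−1.464) = 0.1433; since p > α = 0.1, fail to reject H₀.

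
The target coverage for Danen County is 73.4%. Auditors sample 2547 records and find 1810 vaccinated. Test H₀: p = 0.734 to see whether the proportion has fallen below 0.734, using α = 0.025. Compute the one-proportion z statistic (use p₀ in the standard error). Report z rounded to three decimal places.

z = -2.668

p̂ = 1810/2547 ≈ 0.710640.
SE = √(p₀(1−p₀)/n) = √(0.19524/2547) = 0.008755.
z = (0.710640 − 0.734)/0.008755 = -0.023360/0.008755 = -2.668.
p-value = P(Z < -2.668) ≈ 0.0038; since p < α = 0.025, reject H₀.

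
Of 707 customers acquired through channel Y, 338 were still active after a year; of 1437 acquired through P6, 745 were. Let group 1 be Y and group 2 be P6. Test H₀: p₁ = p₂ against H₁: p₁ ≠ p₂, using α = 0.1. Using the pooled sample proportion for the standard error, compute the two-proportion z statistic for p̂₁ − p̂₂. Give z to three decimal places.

p̂₁ = 338/707 = 0.47808, p̂₂ = 745/1437 = 0.51844.
Pooled p̂ = (338+745)/(707+1437) = 1083/2144 = 0.50513.
SE = √(0.249974 × 0.00211032) = 0.02297.
z = (0.47808 − 0.51844)/0.02297 = -0.04036/0.02297 = -1.757.
Two-sided p-value ≈ 2·Φ(−1.757) = 0.0788; since p < α = 0.1, reject H₀.

z = -1.757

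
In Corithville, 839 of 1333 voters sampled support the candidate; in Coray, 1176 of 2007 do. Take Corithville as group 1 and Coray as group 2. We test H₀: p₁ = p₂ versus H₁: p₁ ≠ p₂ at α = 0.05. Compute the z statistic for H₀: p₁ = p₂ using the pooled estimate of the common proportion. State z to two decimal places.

z = 2.51

p̂₁ = 839/1333 = 0.6294, p̂₂ = 1176/2007 = 0.5859.
Pooled p̂ = (839+1176)/(1333+2007) = 2015/3340 = 0.6033.
SE = √(0.23933 × 0.00124844) = 0.0173.
z = (0.6294 − 0.5859)/0.0173 = 0.0435/0.0173 = 2.51.
p-value = 2·P(Z > 2.514) ≈ 0.0119. With α = 0.05, reject H₀.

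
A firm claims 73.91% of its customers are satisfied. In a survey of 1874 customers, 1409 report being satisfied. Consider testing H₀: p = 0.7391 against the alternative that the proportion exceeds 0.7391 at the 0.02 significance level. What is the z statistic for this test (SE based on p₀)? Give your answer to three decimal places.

z = 1.259

p̂ = 1409/1874 = 0.75187.
Standard error under H₀: √(0.7391×0.2609/1874) = 0.01014.
z = (0.75187 − 0.7391)/0.01014 = 0.01277/0.01014 = 1.259.
p-value = P(Z > 1.259) ≈ 0.1041; since p > α = 0.02, fail to reject H₀.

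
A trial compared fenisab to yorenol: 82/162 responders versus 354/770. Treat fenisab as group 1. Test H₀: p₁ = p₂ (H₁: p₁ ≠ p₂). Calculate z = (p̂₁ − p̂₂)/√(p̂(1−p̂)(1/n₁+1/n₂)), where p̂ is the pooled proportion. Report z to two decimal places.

p̂₁ = 82/162 = 0.5062, p̂₂ = 354/770 = 0.4597.
Pooled p̂ = (82+354)/(162+770) = 436/932 = 0.4678.
SE = √(p̂(1−p̂)(1/n₁+1/n₂)) = √(0.4678·0.5322·0.00747154) = √(0.00186014) = 0.0431.
z = (0.5062 − 0.4597)/0.0431 = 0.0465/0.0431 = 1.08.
Two-sided p-value ≈ 2·Φ(−1.077) = 0.2817.

z = 1.08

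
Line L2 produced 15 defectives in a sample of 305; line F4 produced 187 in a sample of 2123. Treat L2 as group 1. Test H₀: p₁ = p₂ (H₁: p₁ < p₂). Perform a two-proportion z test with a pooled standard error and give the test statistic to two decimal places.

z = -2.30

p̂₁ = 15/305 ≈ 0.0492, p̂₂ = 187/2123 ≈ 0.0881.
Pooled p̂ = (15+187)/(305+2123) = 202/2428 = 0.0832.
SE = √(0.0762745 × 0.00374972) = 0.0169.
z = (0.0492 − 0.0881)/0.0169 = -0.0389/0.0169 = -2.30.
p-value = P(Z < -2.300) ≈ 0.0107.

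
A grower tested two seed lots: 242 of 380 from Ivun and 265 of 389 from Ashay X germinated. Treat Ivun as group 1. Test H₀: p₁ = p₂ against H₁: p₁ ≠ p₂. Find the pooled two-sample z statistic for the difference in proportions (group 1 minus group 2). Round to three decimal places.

z = -1.299

p̂₁ = 242/380 = 0.63684, p̂₂ = 265/389 = 0.68123.
Pooled p̂ = (242+265)/(380+389) = 507/769 = 0.65930.
SE = √(p̂(1−p̂)(1/n₁+1/n₂)) = √(0.65930·0.34070·0.00520227) = √(0.00116856) = 0.03418.
z = (0.63684 − 0.68123)/0.03418 = -0.04439/0.03418 = -1.299.
Two-sided p-value ≈ 2·Φ(−1.299) = 0.1941.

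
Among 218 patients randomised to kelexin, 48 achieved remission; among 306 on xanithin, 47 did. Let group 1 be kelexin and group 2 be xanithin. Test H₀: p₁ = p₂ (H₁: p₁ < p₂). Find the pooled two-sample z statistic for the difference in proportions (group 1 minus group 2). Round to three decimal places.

p̂₁ = 48/218 = 0.22018, p̂₂ = 47/306 = 0.15359.
Pooled p̂ = (48+47)/(218+306) = 95/524 = 0.18130.
SE = √(0.148429 × 0.00785513) = 0.03415.
z = (0.22018 − 0.15359)/0.03415 = 0.06659/0.03415 = 1.950.

z = 1.950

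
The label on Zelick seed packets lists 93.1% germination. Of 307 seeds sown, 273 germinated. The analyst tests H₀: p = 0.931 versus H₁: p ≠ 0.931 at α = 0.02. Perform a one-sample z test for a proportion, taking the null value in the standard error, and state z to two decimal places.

z = -2.89

p̂ = 273/307 ≈ 0.88925.
Standard error under H₀: √(0.931×0.069/307) = 0.01447.
z = (0.88925 − 0.931)/0.01447 = -0.04175/0.01447 = -2.89.
p-value = 2·P(Z > 2.886) ≈ 0.0039. With α = 0.02, reject H₀.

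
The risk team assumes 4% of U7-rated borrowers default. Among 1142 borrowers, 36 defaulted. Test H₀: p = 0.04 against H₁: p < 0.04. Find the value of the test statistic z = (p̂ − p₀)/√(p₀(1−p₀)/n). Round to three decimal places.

z = -1.462

p̂ = 36/1142 ≈ 0.03152.
SE = √(p₀(1−p₀)/n) = √(0.0384/1142) = 0.00580.
z = (0.03152 − 0.04)/0.00580 = -0.00848/0.00580 = -1.462.
p-value = P(Z < -1.462) ≈ 0.0719.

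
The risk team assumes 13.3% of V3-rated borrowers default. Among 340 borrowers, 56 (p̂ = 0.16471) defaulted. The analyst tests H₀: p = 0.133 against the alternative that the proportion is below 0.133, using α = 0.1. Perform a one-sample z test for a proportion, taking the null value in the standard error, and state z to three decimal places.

z = 1.722

p̂ = 56/340 = 0.164706.
Standard error under H₀: √(0.133×0.867/340) = 0.018416.
z = (0.164706 − 0.133)/0.018416 = 0.031706/0.018416 = 1.722.
p-value = P(Z < 1.722) ≈ 0.9574; since p > α = 0.1, fail to reject H₀.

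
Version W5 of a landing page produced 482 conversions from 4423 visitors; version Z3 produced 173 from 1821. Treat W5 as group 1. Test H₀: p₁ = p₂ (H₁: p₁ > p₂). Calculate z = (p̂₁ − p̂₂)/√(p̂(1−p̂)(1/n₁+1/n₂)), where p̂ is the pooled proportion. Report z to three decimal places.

z = 1.638

p̂₁ = 482/4423 ≈ 0.108976, p̂₂ = 173/1821 ≈ 0.095003.
Pooled p̂ = (482+173)/(4423+1821) = 655/6244 = 0.104901.
SE = √(p̂(1−p̂)(1/n₁+1/n₂)) = √(0.104901·0.895099·0.00077524) = √(7.27923e-05) = 0.008532.
z = (0.108976 − 0.095003)/0.008532 = 0.013973/0.008532 = 1.638.
p-value = P(Z > 1.638) ≈ 0.0507.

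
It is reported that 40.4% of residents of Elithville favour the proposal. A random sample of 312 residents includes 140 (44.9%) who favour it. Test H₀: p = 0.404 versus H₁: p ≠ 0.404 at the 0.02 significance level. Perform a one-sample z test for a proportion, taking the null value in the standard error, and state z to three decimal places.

p̂ = 140/312 ≈ 0.44872.
Under H₀, SE = √(0.404·0.596/312) = √(0.000771744) = 0.02778.
z = (0.44872 − 0.404)/0.02778 = 0.04472/0.02778 = 1.610.
p-value = 2·P(Z > 1.610) ≈ 0.1075. With α = 0.02, fail to reject H₀.

z = 1.610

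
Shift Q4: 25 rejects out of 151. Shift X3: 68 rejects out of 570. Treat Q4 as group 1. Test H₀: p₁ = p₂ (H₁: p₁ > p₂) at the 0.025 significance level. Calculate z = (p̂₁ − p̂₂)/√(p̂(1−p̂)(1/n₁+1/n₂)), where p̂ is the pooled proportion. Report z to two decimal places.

z = 1.51

p̂₁ = 25/151 = 0.1656, p̂₂ = 68/570 = 0.1193.
Pooled p̂ = (25+68)/(151+570) = 93/721 = 0.1290.
SE = √(0.11235 × 0.0083769) = 0.0307.
z = (0.1656 − 0.1193)/0.0307 = 0.0463/0.0307 = 1.51.
p-value = P(Z > 1.508) ≈ 0.0658; since p > α = 0.025, fail to reject H₀.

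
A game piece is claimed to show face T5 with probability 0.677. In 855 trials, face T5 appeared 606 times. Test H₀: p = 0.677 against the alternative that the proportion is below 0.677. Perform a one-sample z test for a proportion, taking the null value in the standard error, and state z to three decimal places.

p̂ = 606/855 ≈ 0.70877.
SE = √(p₀(1−p₀)/n) = √(0.21867/855) = 0.01599.
z = (0.70877 − 0.677)/0.01599 = 0.03177/0.01599 = 1.987.
p-value = P(Z < 1.987) ≈ 0.9765.

z = 1.987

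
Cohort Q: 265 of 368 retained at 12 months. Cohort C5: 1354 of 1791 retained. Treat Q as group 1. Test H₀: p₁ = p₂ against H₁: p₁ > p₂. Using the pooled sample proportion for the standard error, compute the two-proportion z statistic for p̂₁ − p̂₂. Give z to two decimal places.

z = -1.45

p̂₁ = 265/368 = 0.7201, p̂₂ = 1354/1791 = 0.7560.
Pooled p̂ = (265+1354)/(368+1791) = 1619/2159 = 0.7499.
SE = √(0.187558 × 0.00327574) = 0.0248.
z = (0.7201 − 0.7560)/0.0248 = -0.0359/0.0248 = -1.45.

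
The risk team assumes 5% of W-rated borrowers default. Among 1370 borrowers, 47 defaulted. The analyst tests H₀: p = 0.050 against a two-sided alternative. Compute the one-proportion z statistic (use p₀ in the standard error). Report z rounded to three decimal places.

z = -2.665

p̂ = 47/1370 = 0.034307.
SE = √(p₀(1−p₀)/n) = √(0.0475/1370) = 0.005888.
z = (0.034307 − 0.05)/0.005888 = -0.015693/0.005888 = -2.665.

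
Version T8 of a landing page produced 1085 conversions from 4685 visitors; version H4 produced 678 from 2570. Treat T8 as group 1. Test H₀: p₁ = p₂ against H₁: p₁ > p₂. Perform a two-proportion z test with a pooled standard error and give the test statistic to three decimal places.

p̂₁ = 1085/4685 = 0.231590, p̂₂ = 678/2570 = 0.263813.
Pooled p̂ = (1085+678)/(4685+2570) = 1763/7255 = 0.243005.
SE = √(0.183953 × 0.000602552) = 0.010528.
z = (0.231590 − 0.263813)/0.010528 = -0.032223/0.010528 = -3.061.
p-value = P(Z > -3.061) ≈ 0.9989.

z = -3.061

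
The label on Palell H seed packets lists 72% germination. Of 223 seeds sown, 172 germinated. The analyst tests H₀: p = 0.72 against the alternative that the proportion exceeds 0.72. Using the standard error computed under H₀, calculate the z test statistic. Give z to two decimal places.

z = 1.71

p̂ = 172/223 ≈ 0.77130.
SE = √(p₀(1−p₀)/n) = √(0.2016/223) = 0.03007.
z = (0.77130 − 0.72)/0.03007 = 0.05130/0.03007 = 1.71.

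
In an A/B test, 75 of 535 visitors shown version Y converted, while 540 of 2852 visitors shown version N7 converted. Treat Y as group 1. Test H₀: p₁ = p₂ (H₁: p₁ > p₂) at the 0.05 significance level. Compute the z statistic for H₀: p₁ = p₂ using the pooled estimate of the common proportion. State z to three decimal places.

p̂₁ = 75/535 = 0.14019, p̂₂ = 540/2852 = 0.18934.
Pooled p̂ = (75+540)/(535+2852) = 615/3387 = 0.18158.
SE = √(0.148607 × 0.00221979) = 0.01816.
z = (0.14019 − 0.18934)/0.01816 = -0.04915/0.01816 = -2.706.
p-value = P(Z > -2.706) ≈ 0.9966, so at α = 0.05 we fail to reject H₀.

z = -2.706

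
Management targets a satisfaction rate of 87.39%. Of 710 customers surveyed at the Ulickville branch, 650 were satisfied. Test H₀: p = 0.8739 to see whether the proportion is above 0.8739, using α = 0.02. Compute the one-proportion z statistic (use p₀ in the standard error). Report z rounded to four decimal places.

z = 3.3386

p̂ = 650/710 ≈ 0.9154930.
SE = √(p₀(1−p₀)/n) = √(0.1102/710) = 0.0124583.
z = (0.9154930 − 0.8739)/0.0124583 = 0.0415930/0.0124583 = 3.3386.
p-value = P(Z > 3.339) ≈ 0.0004. With α = 0.02, reject H₀.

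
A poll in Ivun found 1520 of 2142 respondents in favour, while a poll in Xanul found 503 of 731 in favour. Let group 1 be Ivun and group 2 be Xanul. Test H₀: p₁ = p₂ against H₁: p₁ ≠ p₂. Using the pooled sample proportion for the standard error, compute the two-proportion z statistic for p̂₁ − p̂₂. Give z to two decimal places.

p̂₁ = 1520/2142 ≈ 0.7096, p̂₂ = 503/731 ≈ 0.6881.
Pooled p̂ = (1520+503)/(2142+731) = 2023/2873 = 0.7041.
SE = √(p̂(1−p̂)(1/n₁+1/n₂)) = √(0.7041·0.2959·0.00183484) = √(0.000382245) = 0.0196.
z = (0.7096 − 0.6881)/0.0196 = 0.0215/0.0196 = 1.10.
p-value = 2·P(Z > 1.101) ≈ 0.2711.

z = 1.10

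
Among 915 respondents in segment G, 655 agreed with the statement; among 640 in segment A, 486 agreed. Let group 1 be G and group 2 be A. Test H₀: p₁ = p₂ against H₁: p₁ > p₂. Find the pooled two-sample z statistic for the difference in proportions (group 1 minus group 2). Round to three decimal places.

p̂₁ = 655/915 = 0.71585, p̂₂ = 486/640 = 0.75938.
Pooled p̂ = (655+486)/(915+640) = 1141/1555 = 0.73376.
SE = √(0.195355 × 0.0026554) = 0.02278.
z = (0.71585 − 0.75938)/0.02278 = -0.04353/0.02278 = -1.911.
p-value = P(Z > -1.911) ≈ 0.9720.

z = -1.911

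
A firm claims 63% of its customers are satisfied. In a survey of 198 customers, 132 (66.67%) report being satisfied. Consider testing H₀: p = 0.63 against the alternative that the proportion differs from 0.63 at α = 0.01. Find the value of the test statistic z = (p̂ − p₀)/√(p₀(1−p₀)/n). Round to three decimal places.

p̂ = 132/198 ≈ 0.66667.
SE = √(p₀(1−p₀)/n) = √(0.2331/198) = 0.03431.
z = (0.66667 − 0.63)/0.03431 = 0.03667/0.03431 = 1.069.
p-value = 2·P(Z > 1.069) ≈ 0.2852, so at α = 0.01 we fail to reject H₀.

z = 1.069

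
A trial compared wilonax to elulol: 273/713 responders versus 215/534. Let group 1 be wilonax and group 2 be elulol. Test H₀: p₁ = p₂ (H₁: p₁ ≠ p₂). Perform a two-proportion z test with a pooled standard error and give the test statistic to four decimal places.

z = -0.7065

p̂₁ = 273/713 ≈ 0.382889, p̂₂ = 215/534 ≈ 0.402622.
Pooled p̂ = (273+215)/(713+534) = 488/1247 = 0.391339.
SE = √(p̂(1−p̂)(1/n₁+1/n₂)) = √(0.391339·0.608661·0.00327518) = √(0.000780125) = 0.027931.
z = (0.382889 − 0.402622)/0.027931 = -0.019733/0.027931 = -0.7065.
p-value = 2·P(Z > 0.706) ≈ 0.4799.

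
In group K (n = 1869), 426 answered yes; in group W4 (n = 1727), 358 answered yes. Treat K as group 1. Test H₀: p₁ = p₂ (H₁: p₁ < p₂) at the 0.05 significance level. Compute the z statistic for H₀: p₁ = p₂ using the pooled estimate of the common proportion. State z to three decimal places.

z = 1.497

p̂₁ = 426/1869 ≈ 0.22793, p̂₂ = 358/1727 ≈ 0.20730.
Pooled p̂ = (426+358)/(1869+1727) = 784/3596 = 0.21802.
SE = √(0.170487 × 0.00111408) = 0.01378.
z = (0.22793 − 0.20730)/0.01378 = 0.02063/0.01378 = 1.497.
p-value = P(Z < 1.497) ≈ 0.9328, so at α = 0.05 we fail to reject H₀.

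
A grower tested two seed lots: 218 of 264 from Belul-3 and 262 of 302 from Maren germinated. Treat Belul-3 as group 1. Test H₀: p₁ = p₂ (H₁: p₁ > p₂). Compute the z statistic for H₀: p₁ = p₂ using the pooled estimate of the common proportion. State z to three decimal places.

z = -1.382

p̂₁ = 218/264 ≈ 0.825758, p̂₂ = 262/302 ≈ 0.867550.
Pooled p̂ = (218+262)/(264+302) = 480/566 = 0.848057.
SE = √(p̂(1−p̂)(1/n₁+1/n₂)) = √(0.848057·0.151943·0.00709914) = √(0.000914771) = 0.030245.
z = (0.825758 − 0.867550)/0.030245 = -0.041792/0.030245 = -1.382.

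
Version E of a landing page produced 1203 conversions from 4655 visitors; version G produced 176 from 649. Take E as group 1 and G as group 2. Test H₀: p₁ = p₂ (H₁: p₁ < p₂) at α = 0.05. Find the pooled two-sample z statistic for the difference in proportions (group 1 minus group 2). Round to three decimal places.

z = -0.694

p̂₁ = 1203/4655 = 0.25843, p̂₂ = 176/649 = 0.27119.
Pooled p̂ = (1203+176)/(4655+649) = 1379/5304 = 0.25999.
SE = √(0.192396 × 0.00175565) = 0.01838.
z = (0.25843 − 0.27119)/0.01838 = -0.01276/0.01838 = -0.694.
p-value = P(Z < -0.694) ≈ 0.2438, so at α = 0.05 we fail to reject H₀.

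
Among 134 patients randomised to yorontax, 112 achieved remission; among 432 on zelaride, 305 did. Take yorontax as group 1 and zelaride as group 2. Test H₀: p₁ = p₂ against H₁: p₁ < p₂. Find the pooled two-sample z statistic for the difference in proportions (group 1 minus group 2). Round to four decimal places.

z = 2.9807

p̂₁ = 112/134 ≈ 0.835821, p̂₂ = 305/432 ≈ 0.706019.
Pooled p̂ = (112+305)/(134+432) = 417/566 = 0.736749.
SE = √(p̂(1−p̂)(1/n₁+1/n₂)) = √(0.736749·0.263251·0.0097775) = √(0.00189634) = 0.043547.
z = (0.835821 − 0.706019)/0.043547 = 0.129802/0.043547 = 2.9807.
p-value = P(Z < 2.981) ≈ 0.9986.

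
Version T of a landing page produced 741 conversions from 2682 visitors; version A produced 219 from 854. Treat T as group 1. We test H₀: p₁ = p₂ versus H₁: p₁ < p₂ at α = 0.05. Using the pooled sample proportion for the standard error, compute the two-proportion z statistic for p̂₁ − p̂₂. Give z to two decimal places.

z = 1.14

p̂₁ = 741/2682 = 0.2763, p̂₂ = 219/854 = 0.2564.
Pooled p̂ = (741+219)/(2682+854) = 960/3536 = 0.2715.
SE = √(0.197785 × 0.00154382) = 0.0175.
z = (0.2763 − 0.2564)/0.0175 = 0.0199/0.0175 = 1.14.
p-value = P(Z < 1.136) ≈ 0.8720; since p > α = 0.05, fail to reject H₀.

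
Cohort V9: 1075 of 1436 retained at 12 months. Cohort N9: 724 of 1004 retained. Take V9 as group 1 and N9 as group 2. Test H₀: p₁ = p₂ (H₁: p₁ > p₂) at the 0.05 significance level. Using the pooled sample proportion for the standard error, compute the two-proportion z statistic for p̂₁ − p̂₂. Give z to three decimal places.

z = 1.518

p̂₁ = 1075/1436 = 0.74861, p̂₂ = 724/1004 = 0.72112.
Pooled p̂ = (1075+724)/(1436+1004) = 1799/2440 = 0.73730.
SE = √(p̂(1−p̂)(1/n₁+1/n₂)) = √(0.73730·0.26270·0.00169239) = √(0.000327802) = 0.01811.
z = (0.74861 − 0.72112)/0.01811 = 0.02749/0.01811 = 1.518.
p-value = P(Z > 1.518) ≈ 0.0645, so at α = 0.05 we fail to reject H₀.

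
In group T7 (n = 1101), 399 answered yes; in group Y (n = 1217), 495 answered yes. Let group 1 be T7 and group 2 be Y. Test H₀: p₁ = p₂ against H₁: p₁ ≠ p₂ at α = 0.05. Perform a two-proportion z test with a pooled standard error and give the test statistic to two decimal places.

z = -2.19

p̂₁ = 399/1101 ≈ 0.3624, p̂₂ = 495/1217 ≈ 0.4067.
Pooled p̂ = (399+495)/(1101+1217) = 894/2318 = 0.3857.
SE = √(0.23693 × 0.00172996) = 0.0202.
z = (0.3624 − 0.4067)/0.0202 = -0.0443/0.0202 = -2.19.
p-value = 2·P(Z > 2.190) ≈ 0.0285; since p < α = 0.05, reject H₀.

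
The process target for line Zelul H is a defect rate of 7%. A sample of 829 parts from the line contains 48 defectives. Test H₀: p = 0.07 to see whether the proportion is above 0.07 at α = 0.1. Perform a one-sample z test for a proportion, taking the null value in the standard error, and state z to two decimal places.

z = -1.37

p̂ = 48/829 = 0.05790.
Under H₀, SE = √(0.07·0.93/829) = √(7.85283e-05) = 0.00886.
z = (0.05790 − 0.07)/0.00886 = -0.01210/0.00886 = -1.37.
p-value = P(Z > -1.365) ≈ 0.9139; since p > α = 0.1, fail to reject H₀.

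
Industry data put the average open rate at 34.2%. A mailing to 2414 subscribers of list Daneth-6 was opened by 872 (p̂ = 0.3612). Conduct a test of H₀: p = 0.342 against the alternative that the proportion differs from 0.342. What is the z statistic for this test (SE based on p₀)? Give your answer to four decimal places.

p̂ = 872/2414 = 0.361226.
Standard error under H₀: √(0.342×0.658/2414) = 0.009655.
z = (0.361226 − 0.342)/0.009655 = 0.019226/0.009655 = 1.9913.
Two-sided p-value ≈ 2·Φ(−1.991) = 0.0464.

z = 1.9913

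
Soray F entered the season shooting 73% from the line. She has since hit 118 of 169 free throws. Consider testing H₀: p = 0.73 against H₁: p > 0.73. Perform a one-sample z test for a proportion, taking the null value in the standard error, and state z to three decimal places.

z = -0.930

p̂ = 118/169 ≈ 0.698225.
SE = √(p₀(1−p₀)/n) = √(0.1971/169) = 0.034151.
z = (0.698225 − 0.73)/0.034151 = -0.031775/0.034151 = -0.930.
p-value = P(Z > -0.930) ≈ 0.8239.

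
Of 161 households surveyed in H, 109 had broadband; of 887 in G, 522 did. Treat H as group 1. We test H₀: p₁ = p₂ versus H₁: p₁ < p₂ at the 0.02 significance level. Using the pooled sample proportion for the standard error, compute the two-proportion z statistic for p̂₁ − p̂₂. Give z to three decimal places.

z = 2.111

p̂₁ = 109/161 ≈ 0.67702, p̂₂ = 522/887 ≈ 0.58850.
Pooled p̂ = (109+522)/(161+887) = 631/1048 = 0.60210.
SE = √(0.239576 × 0.00733858) = 0.04193.
z = (0.67702 − 0.58850)/0.04193 = 0.08852/0.04193 = 2.111.
p-value = P(Z < 2.111) ≈ 0.9826. With α = 0.02, fail to reject H₀.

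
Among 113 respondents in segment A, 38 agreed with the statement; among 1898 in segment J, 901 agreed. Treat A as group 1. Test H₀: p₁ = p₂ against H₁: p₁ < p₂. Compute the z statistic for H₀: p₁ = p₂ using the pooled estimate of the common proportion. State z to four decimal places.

p̂₁ = 38/113 = 0.336283, p̂₂ = 901/1898 = 0.474710.
Pooled p̂ = (38+901)/(113+1898) = 939/2011 = 0.466932.
SE = √(0.248906 × 0.00937643) = 0.048310.
z = (0.336283 − 0.474710)/0.048310 = -0.138427/0.048310 = -2.8654.
p-value = P(Z < -2.865) ≈ 0.0021.

z = -2.8654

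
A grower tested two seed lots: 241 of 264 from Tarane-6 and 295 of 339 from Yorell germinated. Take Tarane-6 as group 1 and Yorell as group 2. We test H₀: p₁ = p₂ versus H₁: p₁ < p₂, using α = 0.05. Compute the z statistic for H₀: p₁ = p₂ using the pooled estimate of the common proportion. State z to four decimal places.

p̂₁ = 241/264 ≈ 0.912879, p̂₂ = 295/339 ≈ 0.870206.
Pooled p̂ = (241+295)/(264+339) = 536/603 = 0.888889.
SE = √(0.0987654 × 0.00673773) = 0.025796.
z = (0.912879 − 0.870206)/0.025796 = 0.042673/0.025796 = 1.6542.
p-value = P(Z < 1.654) ≈ 0.9510; since p > α = 0.05, fail to reject H₀.

z = 1.6542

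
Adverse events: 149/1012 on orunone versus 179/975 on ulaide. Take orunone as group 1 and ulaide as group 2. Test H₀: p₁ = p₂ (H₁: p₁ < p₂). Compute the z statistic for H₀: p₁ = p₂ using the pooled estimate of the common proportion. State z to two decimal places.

z = -2.18

p̂₁ = 149/1012 ≈ 0.1472, p̂₂ = 179/975 ≈ 0.1836.
Pooled p̂ = (149+179)/(1012+975) = 328/1987 = 0.1651.
SE = √(p̂(1−p̂)(1/n₁+1/n₂)) = √(0.1651·0.8349·0.00201378) = √(0.000277547) = 0.0167.
z = (0.1472 − 0.1836)/0.0167 = -0.0364/0.0167 = -2.18.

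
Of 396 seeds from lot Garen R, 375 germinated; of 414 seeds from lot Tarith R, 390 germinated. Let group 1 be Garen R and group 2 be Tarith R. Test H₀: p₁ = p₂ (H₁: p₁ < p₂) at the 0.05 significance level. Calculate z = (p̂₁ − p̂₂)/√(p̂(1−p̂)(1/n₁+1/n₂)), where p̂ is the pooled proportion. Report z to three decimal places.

p̂₁ = 375/396 = 0.94697, p̂₂ = 390/414 = 0.94203.
Pooled p̂ = (375+390)/(396+414) = 765/810 = 0.94444.
SE = √(p̂(1−p̂)(1/n₁+1/n₂)) = √(0.94444·0.05556·0.00494071) = √(0.000259235) = 0.01610.
z = (0.94697 − 0.94203)/0.01610 = 0.00494/0.01610 = 0.307.
p-value = P(Z < 0.307) ≈ 0.6205; since p > α = 0.05, fail to reject H₀.

z = 0.307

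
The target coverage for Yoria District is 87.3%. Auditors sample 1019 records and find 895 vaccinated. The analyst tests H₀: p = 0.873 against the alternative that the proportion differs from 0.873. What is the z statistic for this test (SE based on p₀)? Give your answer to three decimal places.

p̂ = 895/1019 = 0.87831.
Standard error under H₀: √(0.873×0.127/1019) = 0.01043.
z = (0.87831 − 0.873)/0.01043 = 0.00531/0.01043 = 0.509.
p-value = 2·P(Z > 0.509) ≈ 0.6106.

z = 0.509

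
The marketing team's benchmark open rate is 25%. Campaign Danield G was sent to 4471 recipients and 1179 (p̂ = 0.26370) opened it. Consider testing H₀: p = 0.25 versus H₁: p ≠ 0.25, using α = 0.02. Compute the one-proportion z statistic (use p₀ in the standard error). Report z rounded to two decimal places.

z = 2.12

p̂ = 1179/4471 = 0.263699.
SE = √(p₀(1−p₀)/n) = √(0.1875/4471) = 0.006476.
z = (0.263699 − 0.25)/0.006476 = 0.013699/0.006476 = 2.12.
p-value = 2·P(Z > 2.115) ≈ 0.0344, so at α = 0.02 we fail to reject H₀.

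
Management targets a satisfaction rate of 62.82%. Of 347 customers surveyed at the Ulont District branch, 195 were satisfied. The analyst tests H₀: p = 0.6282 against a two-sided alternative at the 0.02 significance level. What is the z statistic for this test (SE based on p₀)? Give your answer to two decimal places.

p̂ = 195/347 ≈ 0.56196.
Standard error under H₀: √(0.6282×0.3718/347) = 0.02594.
z = (0.56196 − 0.6282)/0.02594 = -0.06624/0.02594 = -2.55.
Two-sided p-value ≈ 2·Φ(−2.553) = 0.0107; since p < α = 0.02, reject H₀.

z = -2.55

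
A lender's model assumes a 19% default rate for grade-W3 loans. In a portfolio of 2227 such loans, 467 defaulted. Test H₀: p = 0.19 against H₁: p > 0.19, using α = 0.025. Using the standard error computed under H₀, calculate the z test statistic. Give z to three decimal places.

p̂ = 467/2227 = 0.209699.
Under H₀, SE = √(0.19·0.81/2227) = √(6.91064e-05) = 0.008313.
z = (0.209699 − 0.19)/0.008313 = 0.019699/0.008313 = 2.370.
p-value = P(Z > 2.370) ≈ 0.0089, so at α = 0.025 we reject H₀.

z = 2.370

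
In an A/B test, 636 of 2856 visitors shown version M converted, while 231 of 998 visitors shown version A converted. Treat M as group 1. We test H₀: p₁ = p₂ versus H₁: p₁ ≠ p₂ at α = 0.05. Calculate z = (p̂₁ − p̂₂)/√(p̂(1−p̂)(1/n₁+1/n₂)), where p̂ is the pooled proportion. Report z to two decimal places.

z = -0.57

p̂₁ = 636/2856 ≈ 0.2227, p̂₂ = 231/998 ≈ 0.2315.
Pooled p̂ = (636+231)/(2856+998) = 867/3854 = 0.2250.
SE = √(p̂(1−p̂)(1/n₁+1/n₂)) = √(0.2250·0.7750·0.00135214) = √(0.000235751) = 0.0154.
z = (0.2227 − 0.2315)/0.0154 = -0.0088/0.0154 = -0.57.
Two-sided p-value ≈ 2·Φ(−0.571) = 0.5677. With α = 0.05, fail to reject H₀.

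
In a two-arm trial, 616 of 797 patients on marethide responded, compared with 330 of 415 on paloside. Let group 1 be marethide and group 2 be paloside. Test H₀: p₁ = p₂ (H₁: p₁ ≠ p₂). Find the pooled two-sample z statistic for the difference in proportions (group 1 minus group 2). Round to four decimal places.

z = -0.8894

p̂₁ = 616/797 = 0.772898, p̂₂ = 330/415 = 0.795181.
Pooled p̂ = (616+330)/(797+415) = 946/1212 = 0.780528.
SE = √(0.171304 × 0.00366434) = 0.025054.
z = (0.772898 − 0.795181)/0.025054 = -0.022283/0.025054 = -0.8894.
Two-sided p-value ≈ 2·Φ(−0.889) = 0.3738.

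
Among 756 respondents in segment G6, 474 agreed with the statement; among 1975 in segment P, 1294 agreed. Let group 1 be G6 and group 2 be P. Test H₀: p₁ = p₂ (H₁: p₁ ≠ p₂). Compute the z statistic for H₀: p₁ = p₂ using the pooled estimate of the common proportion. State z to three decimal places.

p̂₁ = 474/756 ≈ 0.626984, p̂₂ = 1294/1975 ≈ 0.655190.
Pooled p̂ = (474+1294)/(756+1975) = 1768/2731 = 0.647382.
SE = √(p̂(1−p̂)(1/n₁+1/n₂)) = √(0.647382·0.352618·0.00182908) = √(0.00041754) = 0.020434.
z = (0.626984 − 0.655190)/0.020434 = -0.028206/0.020434 = -1.380.
p-value = 2·P(Z > 1.380) ≈ 0.1675.

z = -1.380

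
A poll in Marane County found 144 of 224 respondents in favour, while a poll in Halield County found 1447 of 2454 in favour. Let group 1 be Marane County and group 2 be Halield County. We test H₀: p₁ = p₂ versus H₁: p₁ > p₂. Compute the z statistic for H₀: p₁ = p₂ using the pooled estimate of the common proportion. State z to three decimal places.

z = 1.552

p̂₁ = 144/224 ≈ 0.64286, p̂₂ = 1447/2454 ≈ 0.58965.
Pooled p̂ = (144+1447)/(224+2454) = 1591/2678 = 0.59410.
SE = √(p̂(1−p̂)(1/n₁+1/n₂)) = √(0.59410·0.40590·0.00487178) = √(0.00117481) = 0.03428.
z = (0.64286 − 0.58965)/0.03428 = 0.05321/0.03428 = 1.552.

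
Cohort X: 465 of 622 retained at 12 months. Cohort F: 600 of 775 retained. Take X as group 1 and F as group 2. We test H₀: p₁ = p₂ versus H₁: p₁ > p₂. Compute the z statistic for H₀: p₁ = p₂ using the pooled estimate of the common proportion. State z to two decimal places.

p̂₁ = 465/622 ≈ 0.7476, p̂₂ = 600/775 ≈ 0.7742.
Pooled p̂ = (465+600)/(622+775) = 1065/1397 = 0.7623.
SE = √(p̂(1−p̂)(1/n₁+1/n₂)) = √(0.7623·0.2377·0.00289804) = √(0.000525048) = 0.0229.
z = (0.7476 − 0.7742)/0.0229 = -0.0266/0.0229 = -1.16.
p-value = P(Z > -1.161) ≈ 0.8772.

z = -1.16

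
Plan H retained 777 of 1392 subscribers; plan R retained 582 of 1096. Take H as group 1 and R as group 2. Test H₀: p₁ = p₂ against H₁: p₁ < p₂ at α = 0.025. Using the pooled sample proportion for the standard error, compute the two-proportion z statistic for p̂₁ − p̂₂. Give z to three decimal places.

z = 1.351

p̂₁ = 777/1392 ≈ 0.55819, p̂₂ = 582/1096 ≈ 0.53102.
Pooled p̂ = (777+582)/(1392+1096) = 1359/2488 = 0.54622.
SE = √(0.247864 × 0.0016308) = 0.02011.
z = (0.55819 − 0.53102)/0.02011 = 0.02717/0.02011 = 1.351.
p-value = P(Z < 1.351) ≈ 0.9117, so at α = 0.025 we fail to reject H₀.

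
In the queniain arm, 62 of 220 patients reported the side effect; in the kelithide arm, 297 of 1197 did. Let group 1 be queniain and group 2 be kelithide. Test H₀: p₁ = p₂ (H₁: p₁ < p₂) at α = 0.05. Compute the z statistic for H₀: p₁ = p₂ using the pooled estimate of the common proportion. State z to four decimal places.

z = 1.0562

p̂₁ = 62/220 = 0.281818, p̂₂ = 297/1197 = 0.248120.
Pooled p̂ = (62+297)/(220+1197) = 359/1417 = 0.253352.
SE = √(p̂(1−p̂)(1/n₁+1/n₂)) = √(0.253352·0.746648·0.00538088) = √(0.00101787) = 0.031904.
z = (0.281818 − 0.248120)/0.031904 = 0.033698/0.031904 = 1.0562.
p-value = P(Z < 1.056) ≈ 0.8546. With α = 0.05, fail to reject H₀.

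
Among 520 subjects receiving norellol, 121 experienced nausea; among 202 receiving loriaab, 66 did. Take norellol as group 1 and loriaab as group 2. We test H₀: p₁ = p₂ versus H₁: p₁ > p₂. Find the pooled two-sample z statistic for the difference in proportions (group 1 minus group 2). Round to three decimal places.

z = -2.589

p̂₁ = 121/520 ≈ 0.23269, p̂₂ = 66/202 ≈ 0.32673.
Pooled p̂ = (121+66)/(520+202) = 187/722 = 0.25900.
SE = √(p̂(1−p̂)(1/n₁+1/n₂)) = √(0.25900·0.74100·0.00687357) = √(0.00131918) = 0.03632.
z = (0.23269 − 0.32673)/0.03632 = -0.09404/0.03632 = -2.589.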